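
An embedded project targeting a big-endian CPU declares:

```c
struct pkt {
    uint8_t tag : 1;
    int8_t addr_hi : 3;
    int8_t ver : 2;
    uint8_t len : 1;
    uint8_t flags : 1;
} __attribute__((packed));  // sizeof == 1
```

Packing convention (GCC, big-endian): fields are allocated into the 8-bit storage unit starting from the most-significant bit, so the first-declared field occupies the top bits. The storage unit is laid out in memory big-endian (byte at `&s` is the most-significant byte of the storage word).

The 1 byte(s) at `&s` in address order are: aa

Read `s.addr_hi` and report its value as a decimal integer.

[0]=0xaa (big-endian) → word 0xaa
tag:1 @ bit 7 → (0xaa>>7)&0x1 = 0x1
addr_hi:3 @ bit 4 → (0xaa>>4)&0x7 = 0x2  ←
ver:2 @ bit 2 → (0xaa>>2)&0x3 = 0x2
len:1 @ bit 1 → (0xaa>>1)&0x1 = 0x1
flags:1 @ bit 0 → (0xaa>>0)&0x1 = 0x0
addr_hi signed 3b, MSB=0: value = 2

2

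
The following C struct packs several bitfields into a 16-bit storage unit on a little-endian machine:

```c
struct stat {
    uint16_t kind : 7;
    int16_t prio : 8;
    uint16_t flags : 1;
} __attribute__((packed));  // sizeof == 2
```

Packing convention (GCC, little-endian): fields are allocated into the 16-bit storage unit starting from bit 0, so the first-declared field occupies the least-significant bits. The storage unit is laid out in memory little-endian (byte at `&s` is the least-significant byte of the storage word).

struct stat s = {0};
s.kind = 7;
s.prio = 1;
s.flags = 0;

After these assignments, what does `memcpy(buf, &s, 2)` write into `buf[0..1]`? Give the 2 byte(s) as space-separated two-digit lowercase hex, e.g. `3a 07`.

kind (7b) val=7 bits=0x7 at bit 0: 0x0007
prio (8b) val=1 bits=0x1 at bit 7: 0x0087
flags (1b) val=0 bits=0x0 at bit 15: 0x0087
word = 0x0087 → little-endian bytes:
  [0]=0x87  [1]=0x00

87 00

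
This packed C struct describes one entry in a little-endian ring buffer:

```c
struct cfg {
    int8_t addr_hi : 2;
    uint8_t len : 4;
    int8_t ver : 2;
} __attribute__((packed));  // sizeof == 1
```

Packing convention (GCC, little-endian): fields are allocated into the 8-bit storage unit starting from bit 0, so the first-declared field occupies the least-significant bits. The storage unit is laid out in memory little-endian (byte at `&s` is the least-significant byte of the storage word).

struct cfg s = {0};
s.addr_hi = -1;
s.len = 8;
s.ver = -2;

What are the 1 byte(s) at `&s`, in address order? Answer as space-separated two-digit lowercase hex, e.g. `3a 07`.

a3

addr_hi (2b) val=-1 bits=0x3 at bit 0: 0x03
len (4b) val=8 bits=0x8 at bit 2: 0x23
ver (2b) val=-2 bits=0x2 at bit 6: 0xa3
word = 0xa3 → little-endian bytes:
  [0]=0xa3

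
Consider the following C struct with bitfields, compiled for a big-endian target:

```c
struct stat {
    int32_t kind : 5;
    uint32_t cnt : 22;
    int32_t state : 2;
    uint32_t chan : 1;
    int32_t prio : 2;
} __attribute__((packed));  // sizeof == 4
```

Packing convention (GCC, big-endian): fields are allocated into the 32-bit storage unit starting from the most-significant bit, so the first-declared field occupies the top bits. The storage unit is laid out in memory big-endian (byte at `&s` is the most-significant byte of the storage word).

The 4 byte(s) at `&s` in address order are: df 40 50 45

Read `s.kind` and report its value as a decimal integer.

[0]=0xdf [1]=0x40 [2]=0x50 [3]=0x45 (big-endian) → word 0xdf405045
kind:5 @ bit 27 → (0xdf405045>>27)&0x1f = 0x1b  ←
cnt:22 @ bit 5 → (0xdf405045>>5)&0x3fffff = 0x3a0282
state:2 @ bit 3 → (0xdf405045>>3)&0x3 = 0x0
chan:1 @ bit 2 → (0xdf405045>>2)&0x1 = 0x1
prio:2 @ bit 0 → (0xdf405045>>0)&0x3 = 0x1
kind signed 5b, MSB=1: 27 - 32 = -5

-5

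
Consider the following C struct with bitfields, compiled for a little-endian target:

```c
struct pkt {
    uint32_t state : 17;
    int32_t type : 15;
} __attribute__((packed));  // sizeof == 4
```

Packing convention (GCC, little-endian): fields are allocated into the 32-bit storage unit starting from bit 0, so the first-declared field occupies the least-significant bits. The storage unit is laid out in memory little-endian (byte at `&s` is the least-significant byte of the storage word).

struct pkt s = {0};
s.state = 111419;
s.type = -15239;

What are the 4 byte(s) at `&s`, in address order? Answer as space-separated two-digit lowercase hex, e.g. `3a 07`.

state:17 = 111419 → 0x1b33b << 0 → word 0x0001b33b
type:15 = -15239 → 0x4479 << 17 → word 0x88f3b33b
word = 0x88f3b33b → little-endian bytes:
  [0]=0x3b  [1]=0xb3  [2]=0xf3  [3]=0x88

3b b3 f3 88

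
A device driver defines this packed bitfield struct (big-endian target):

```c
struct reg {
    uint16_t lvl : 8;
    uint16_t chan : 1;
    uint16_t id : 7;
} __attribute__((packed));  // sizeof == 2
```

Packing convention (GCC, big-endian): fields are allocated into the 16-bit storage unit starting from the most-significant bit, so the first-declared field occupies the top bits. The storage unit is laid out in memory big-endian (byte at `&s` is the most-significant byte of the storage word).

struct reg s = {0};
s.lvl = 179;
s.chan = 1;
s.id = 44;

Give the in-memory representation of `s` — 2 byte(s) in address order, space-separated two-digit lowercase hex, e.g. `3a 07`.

lvl (8b) val=179 bits=0xb3 at bit 8: 0xb300
chan (1b) val=1 bits=0x1 at bit 7: 0xb380
id (7b) val=44 bits=0x2c at bit 0: 0xb3ac
word = 0xb3ac → big-endian bytes:
  [0]=0xb3  [1]=0xac

b3 ac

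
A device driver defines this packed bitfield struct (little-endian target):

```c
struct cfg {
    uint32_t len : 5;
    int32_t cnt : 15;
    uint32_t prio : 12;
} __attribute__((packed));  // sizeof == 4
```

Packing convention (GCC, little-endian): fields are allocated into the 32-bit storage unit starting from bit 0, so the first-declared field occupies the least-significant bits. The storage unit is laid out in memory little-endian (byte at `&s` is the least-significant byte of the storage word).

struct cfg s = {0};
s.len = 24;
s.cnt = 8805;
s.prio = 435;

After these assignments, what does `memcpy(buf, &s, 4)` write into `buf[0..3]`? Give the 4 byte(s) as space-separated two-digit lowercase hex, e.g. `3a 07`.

[0+:5] len=24 & 0x1f = 0x18; word=0x00000018
[5+:15] cnt=8805 & 0x7fff = 0x2265; word=0x00044cb8
[20+:12] prio=435 & 0xfff = 0x1b3; word=0x1b344cb8
word = 0x1b344cb8 → little-endian bytes:
  [0]=0xb8  [1]=0x4c  [2]=0x34  [3]=0x1b

b8 4c 34 1b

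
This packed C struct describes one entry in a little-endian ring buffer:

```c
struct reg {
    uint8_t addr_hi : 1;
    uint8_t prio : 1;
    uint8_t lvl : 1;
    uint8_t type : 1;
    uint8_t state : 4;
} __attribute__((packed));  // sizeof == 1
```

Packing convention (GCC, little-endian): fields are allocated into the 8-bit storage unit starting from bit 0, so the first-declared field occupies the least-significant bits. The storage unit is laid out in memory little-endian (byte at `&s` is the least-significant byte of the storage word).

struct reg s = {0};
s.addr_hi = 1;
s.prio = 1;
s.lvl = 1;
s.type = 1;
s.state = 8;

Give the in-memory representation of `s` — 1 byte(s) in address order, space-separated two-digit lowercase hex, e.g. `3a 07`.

8f

[0+:1] addr_hi=1 & 0x1 = 0x1; word=0x01
[1+:1] prio=1 & 0x1 = 0x1; word=0x03
[2+:1] lvl=1 & 0x1 = 0x1; word=0x07
[3+:1] type=1 & 0x1 = 0x1; word=0x0f
[4+:4] state=8 & 0xf = 0x8; word=0x8f
word = 0x8f → little-endian bytes:
  [0]=0x8f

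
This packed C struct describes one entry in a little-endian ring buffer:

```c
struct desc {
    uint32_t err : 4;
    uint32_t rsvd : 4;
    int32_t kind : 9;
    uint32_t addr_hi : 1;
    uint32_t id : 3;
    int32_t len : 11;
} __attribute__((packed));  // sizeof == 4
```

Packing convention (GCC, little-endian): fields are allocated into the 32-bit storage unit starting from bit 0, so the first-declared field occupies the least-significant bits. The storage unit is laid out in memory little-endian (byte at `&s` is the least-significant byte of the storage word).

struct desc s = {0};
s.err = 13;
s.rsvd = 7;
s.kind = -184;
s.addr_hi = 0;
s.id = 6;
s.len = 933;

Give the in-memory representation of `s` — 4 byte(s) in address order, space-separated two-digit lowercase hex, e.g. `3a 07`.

7d 48 b9 74

err (4b) val=13 bits=0xd at bit 0: 0x0000000d
rsvd (4b) val=7 bits=0x7 at bit 4: 0x0000007d
kind (9b) val=-184 bits=0x148 at bit 8: 0x0001487d
addr_hi (1b) val=0 bits=0x0 at bit 17: 0x0001487d
id (3b) val=6 bits=0x6 at bit 18: 0x0019487d
len (11b) val=933 bits=0x3a5 at bit 21: 0x74b9487d
word = 0x74b9487d → little-endian bytes:
  [0]=0x7d  [1]=0x48  [2]=0xb9  [3]=0x74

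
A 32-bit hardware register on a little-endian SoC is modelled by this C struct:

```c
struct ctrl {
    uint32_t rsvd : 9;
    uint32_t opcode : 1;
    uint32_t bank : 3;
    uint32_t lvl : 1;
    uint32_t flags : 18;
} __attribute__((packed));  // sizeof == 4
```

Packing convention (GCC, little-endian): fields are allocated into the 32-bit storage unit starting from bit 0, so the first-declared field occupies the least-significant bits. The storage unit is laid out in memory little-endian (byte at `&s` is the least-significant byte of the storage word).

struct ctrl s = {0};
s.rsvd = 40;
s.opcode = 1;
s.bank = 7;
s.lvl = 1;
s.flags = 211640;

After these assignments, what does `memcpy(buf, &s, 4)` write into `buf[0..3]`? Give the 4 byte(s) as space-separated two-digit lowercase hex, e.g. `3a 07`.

28 3e ae ce

[0+:9] rsvd=40 & 0x1ff = 0x28; word=0x00000028
[9+:1] opcode=1 & 0x1 = 0x1; word=0x00000228
[10+:3] bank=7 & 0x7 = 0x7; word=0x00001e28
[13+:1] lvl=1 & 0x1 = 0x1; word=0x00003e28
[14+:18] flags=211640 & 0x3ffff = 0x33ab8; word=0xceae3e28
word = 0xceae3e28 → little-endian bytes:
  [0]=0x28  [1]=0x3e  [2]=0xae  [3]=0xce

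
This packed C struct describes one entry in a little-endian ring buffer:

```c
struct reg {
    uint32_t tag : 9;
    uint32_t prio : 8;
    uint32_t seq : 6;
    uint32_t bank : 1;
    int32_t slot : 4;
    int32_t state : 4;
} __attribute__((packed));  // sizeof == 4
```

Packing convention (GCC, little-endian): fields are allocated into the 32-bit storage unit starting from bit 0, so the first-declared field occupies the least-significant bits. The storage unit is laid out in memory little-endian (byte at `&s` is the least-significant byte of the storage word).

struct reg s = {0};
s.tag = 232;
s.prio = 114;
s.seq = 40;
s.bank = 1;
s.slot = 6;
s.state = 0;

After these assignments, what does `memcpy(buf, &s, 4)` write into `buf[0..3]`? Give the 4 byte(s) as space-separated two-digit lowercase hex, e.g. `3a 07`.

[0+:9] tag=232 & 0x1ff = 0xe8; word=0x000000e8
[9+:8] prio=114 & 0xff = 0x72; word=0x0000e4e8
[17+:6] seq=40 & 0x3f = 0x28; word=0x0050e4e8
[23+:1] bank=1 & 0x1 = 0x1; word=0x00d0e4e8
[24+:4] slot=6 & 0xf = 0x6; word=0x06d0e4e8
[28+:4] state=0 & 0xf = 0x0; word=0x06d0e4e8
word = 0x06d0e4e8 → little-endian bytes:
  [0]=0xe8  [1]=0xe4  [2]=0xd0  [3]=0x06

e8 e4 d0 06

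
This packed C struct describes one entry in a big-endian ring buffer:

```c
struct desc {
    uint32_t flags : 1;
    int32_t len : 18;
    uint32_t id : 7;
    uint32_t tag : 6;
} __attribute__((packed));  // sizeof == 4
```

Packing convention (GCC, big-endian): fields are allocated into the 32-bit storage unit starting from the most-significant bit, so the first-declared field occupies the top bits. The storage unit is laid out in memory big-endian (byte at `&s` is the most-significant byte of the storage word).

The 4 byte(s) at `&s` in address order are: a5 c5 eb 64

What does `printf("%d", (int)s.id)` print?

[0]=0xa5 [1]=0xc5 [2]=0xeb [3]=0x64 (big-endian) → word 0xa5c5eb64
flags:1 @ bit 31 → (0xa5c5eb64>>31)&0x1 = 0x1
len:18 @ bit 13 → (0xa5c5eb64>>13)&0x3ffff = 0x12e2f
id:7 @ bit 6 → (0xa5c5eb64>>6)&0x7f = 0x2d  ←
tag:6 @ bit 0 → (0xa5c5eb64>>0)&0x3f = 0x24

45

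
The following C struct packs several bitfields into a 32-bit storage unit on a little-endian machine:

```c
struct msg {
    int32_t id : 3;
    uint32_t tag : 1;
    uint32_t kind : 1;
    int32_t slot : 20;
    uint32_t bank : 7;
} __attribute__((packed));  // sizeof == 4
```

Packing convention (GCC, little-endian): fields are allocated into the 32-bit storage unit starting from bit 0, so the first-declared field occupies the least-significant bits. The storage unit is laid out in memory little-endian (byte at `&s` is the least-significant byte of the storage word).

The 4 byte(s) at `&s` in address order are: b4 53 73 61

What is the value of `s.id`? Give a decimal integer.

-4

[0]=0xb4 [1]=0x53 [2]=0x73 [3]=0x61 (little-endian) → word 0x617353b4
id:3 @ bit 0 → (0x617353b4>>0)&0x7 = 0x4  ←
tag:1 @ bit 3 → (0x617353b4>>3)&0x1 = 0x0
kind:1 @ bit 4 → (0x617353b4>>4)&0x1 = 0x1
slot:20 @ bit 5 → (0x617353b4>>5)&0xfffff = 0xb9a9d
bank:7 @ bit 25 → (0x617353b4>>25)&0x7f = 0x30
id signed 3b, MSB=1: 4 - 8 = -4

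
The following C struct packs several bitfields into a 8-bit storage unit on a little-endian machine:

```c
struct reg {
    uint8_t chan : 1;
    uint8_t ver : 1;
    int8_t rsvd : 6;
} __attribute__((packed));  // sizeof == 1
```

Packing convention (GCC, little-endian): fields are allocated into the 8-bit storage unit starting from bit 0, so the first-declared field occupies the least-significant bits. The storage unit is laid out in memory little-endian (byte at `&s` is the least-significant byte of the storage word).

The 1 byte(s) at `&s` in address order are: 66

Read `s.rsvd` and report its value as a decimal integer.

25

[0]=0x66 (little-endian) → word 0x66
chan [0+:1] = (word>>0) & 0x1 = 0
ver [1+:1] = (word>>1) & 0x1 = 1
rsvd [2+:6] = (word>>2) & 0x3f = 25  ←
rsvd signed 6b, MSB=0: value = 25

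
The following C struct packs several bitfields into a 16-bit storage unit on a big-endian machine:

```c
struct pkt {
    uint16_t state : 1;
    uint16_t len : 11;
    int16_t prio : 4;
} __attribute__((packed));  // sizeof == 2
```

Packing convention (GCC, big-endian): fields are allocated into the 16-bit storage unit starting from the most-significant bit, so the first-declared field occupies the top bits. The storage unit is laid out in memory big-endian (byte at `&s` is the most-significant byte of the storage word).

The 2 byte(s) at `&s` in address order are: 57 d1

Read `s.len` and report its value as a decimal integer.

[0]=0x57 [1]=0xd1 (big-endian) → word 0x57d1
state:1 @ bit 15 → (0x57d1>>15)&0x1 = 0x0
len:11 @ bit 4 → (0x57d1>>4)&0x7ff = 0x57d  ←
prio:4 @ bit 0 → (0x57d1>>0)&0xf = 0x1

1405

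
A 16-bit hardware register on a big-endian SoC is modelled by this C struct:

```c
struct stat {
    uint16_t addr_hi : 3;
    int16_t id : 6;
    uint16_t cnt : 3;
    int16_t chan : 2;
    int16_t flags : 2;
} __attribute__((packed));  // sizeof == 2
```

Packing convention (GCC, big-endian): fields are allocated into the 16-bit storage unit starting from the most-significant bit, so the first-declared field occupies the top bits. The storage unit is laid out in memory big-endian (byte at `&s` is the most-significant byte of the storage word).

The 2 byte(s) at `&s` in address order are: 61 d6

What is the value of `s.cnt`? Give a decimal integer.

[0]=0x61 [1]=0xd6 (big-endian) → word 0x61d6
addr_hi:3 @ bit 13 → (0x61d6>>13)&0x7 = 0x3
id:6 @ bit 7 → (0x61d6>>7)&0x3f = 0x3
cnt:3 @ bit 4 → (0x61d6>>4)&0x7 = 0x5  ←
chan:2 @ bit 2 → (0x61d6>>2)&0x3 = 0x1
flags:2 @ bit 0 → (0x61d6>>0)&0x3 = 0x2

5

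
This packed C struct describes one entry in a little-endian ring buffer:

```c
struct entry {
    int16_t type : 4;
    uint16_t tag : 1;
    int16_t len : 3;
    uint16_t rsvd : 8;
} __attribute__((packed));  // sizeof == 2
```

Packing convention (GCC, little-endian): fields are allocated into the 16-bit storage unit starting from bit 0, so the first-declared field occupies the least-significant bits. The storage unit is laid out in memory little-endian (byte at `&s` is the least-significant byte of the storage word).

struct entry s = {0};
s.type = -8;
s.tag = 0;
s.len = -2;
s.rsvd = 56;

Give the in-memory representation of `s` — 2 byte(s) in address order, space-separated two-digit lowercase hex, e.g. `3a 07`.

[0+:4] type=-8 & 0xf = 0x8; word=0x0008
[4+:1] tag=0 & 0x1 = 0x0; word=0x0008
[5+:3] len=-2 & 0x7 = 0x6; word=0x00c8
[8+:8] rsvd=56 & 0xff = 0x38; word=0x38c8
word = 0x38c8 → little-endian bytes:
  [0]=0xc8  [1]=0x38

c8 38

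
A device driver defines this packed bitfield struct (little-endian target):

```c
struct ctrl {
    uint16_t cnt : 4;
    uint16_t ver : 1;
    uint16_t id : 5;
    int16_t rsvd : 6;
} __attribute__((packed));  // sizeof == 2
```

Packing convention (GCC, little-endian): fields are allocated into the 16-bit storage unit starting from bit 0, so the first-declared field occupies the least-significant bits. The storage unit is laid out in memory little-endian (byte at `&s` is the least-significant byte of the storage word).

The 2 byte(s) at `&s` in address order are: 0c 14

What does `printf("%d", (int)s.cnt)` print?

12

[0]=0x0c [1]=0x14 (little-endian) → word 0x140c
cnt [0+:4] = (word>>0) & 0xf = 12  ←
ver [4+:1] = (word>>4) & 0x1 = 0
id [5+:5] = (word>>5) & 0x1f = 0
rsvd [10+:6] = (word>>10) & 0x3f = 5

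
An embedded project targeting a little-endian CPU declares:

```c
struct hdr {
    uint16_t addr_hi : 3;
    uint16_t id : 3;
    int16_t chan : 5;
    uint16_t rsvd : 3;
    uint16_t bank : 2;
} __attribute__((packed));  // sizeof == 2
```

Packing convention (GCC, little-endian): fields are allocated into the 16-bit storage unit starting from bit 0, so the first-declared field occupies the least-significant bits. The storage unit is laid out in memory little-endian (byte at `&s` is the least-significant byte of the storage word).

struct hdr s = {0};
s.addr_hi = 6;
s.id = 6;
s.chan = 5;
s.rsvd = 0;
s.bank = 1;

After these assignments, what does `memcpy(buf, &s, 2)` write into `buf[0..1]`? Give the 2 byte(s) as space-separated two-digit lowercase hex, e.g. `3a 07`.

[0+:3] addr_hi=6 & 0x7 = 0x6; word=0x0006
[3+:3] id=6 & 0x7 = 0x6; word=0x0036
[6+:5] chan=5 & 0x1f = 0x5; word=0x0176
[11+:3] rsvd=0 & 0x7 = 0x0; word=0x0176
[14+:2] bank=1 & 0x3 = 0x1; word=0x4176
word = 0x4176 → little-endian bytes:
  [0]=0x76  [1]=0x41

76 41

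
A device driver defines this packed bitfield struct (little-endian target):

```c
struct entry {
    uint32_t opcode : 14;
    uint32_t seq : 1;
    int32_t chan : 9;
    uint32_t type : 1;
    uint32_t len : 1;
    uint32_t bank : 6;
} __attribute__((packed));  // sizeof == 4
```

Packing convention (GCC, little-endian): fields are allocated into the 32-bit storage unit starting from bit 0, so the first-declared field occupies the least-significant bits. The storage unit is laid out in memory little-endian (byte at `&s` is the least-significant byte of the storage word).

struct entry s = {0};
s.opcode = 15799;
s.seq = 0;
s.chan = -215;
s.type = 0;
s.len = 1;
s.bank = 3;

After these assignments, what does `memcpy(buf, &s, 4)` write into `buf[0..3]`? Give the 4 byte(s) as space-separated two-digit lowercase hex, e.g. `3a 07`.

[0+:14] opcode=15799 & 0x3fff = 0x3db7; word=0x00003db7
[14+:1] seq=0 & 0x1 = 0x0; word=0x00003db7
[15+:9] chan=-215 & 0x1ff = 0x129; word=0x0094bdb7
[24+:1] type=0 & 0x1 = 0x0; word=0x0094bdb7
[25+:1] len=1 & 0x1 = 0x1; word=0x0294bdb7
[26+:6] bank=3 & 0x3f = 0x3; word=0x0e94bdb7
word = 0x0e94bdb7 → little-endian bytes:
  [0]=0xb7  [1]=0xbd  [2]=0x94  [3]=0x0e

b7 bd 94 0e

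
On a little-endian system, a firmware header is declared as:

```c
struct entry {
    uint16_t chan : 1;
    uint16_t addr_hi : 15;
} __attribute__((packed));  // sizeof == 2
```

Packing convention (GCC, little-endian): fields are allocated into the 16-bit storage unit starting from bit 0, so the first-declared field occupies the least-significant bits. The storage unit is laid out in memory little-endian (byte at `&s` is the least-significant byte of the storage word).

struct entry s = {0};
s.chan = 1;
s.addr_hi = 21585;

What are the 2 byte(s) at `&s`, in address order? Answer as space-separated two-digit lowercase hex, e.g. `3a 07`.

chan (1b) val=1 bits=0x1 at bit 0: 0x0001
addr_hi (15b) val=21585 bits=0x5451 at bit 1: 0xa8a3
word = 0xa8a3 → little-endian bytes:
  [0]=0xa3  [1]=0xa8

a3 a8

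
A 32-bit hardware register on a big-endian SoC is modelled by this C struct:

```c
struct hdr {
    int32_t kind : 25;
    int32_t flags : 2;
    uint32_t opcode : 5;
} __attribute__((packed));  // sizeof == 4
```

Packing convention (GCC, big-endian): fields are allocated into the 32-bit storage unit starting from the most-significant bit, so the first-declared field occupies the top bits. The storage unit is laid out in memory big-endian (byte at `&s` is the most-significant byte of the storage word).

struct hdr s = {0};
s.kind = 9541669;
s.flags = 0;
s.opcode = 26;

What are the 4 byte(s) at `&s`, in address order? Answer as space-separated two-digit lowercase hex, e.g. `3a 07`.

kind (25b) val=9541669 bits=0x919825 at bit 7: 0x48cc1280
flags (2b) val=0 bits=0x0 at bit 5: 0x48cc1280
opcode (5b) val=26 bits=0x1a at bit 0: 0x48cc129a
word = 0x48cc129a → big-endian bytes:
  [0]=0x48  [1]=0xcc  [2]=0x12  [3]=0x9a

48 cc 12 9a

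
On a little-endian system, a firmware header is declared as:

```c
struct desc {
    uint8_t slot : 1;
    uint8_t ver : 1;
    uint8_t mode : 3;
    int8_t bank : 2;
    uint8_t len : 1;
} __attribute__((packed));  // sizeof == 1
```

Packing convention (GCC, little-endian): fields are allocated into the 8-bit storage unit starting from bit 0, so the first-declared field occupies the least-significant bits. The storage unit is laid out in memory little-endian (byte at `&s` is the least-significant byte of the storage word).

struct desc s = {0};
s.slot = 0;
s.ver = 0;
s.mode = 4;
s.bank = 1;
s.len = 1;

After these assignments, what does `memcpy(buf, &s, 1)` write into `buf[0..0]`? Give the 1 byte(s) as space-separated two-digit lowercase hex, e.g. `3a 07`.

[0+:1] slot=0 & 0x1 = 0x0; word=0x00
[1+:1] ver=0 & 0x1 = 0x0; word=0x00
[2+:3] mode=4 & 0x7 = 0x4; word=0x10
[5+:2] bank=1 & 0x3 = 0x1; word=0x30
[7+:1] len=1 & 0x1 = 0x1; word=0xb0
word = 0xb0 → little-endian bytes:
  [0]=0xb0

b0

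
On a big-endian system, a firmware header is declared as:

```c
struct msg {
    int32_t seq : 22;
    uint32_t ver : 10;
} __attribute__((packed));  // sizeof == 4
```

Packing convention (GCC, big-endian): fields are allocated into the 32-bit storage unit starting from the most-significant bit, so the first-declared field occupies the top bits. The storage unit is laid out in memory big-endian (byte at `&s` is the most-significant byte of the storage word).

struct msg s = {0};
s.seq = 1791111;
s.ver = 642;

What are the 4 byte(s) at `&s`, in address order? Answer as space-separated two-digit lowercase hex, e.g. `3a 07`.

seq (22b) val=1791111 bits=0x1b5487 at bit 10: 0x6d521c00
ver (10b) val=642 bits=0x282 at bit 0: 0x6d521e82
word = 0x6d521e82 → big-endian bytes:
  [0]=0x6d  [1]=0x52  [2]=0x1e  [3]=0x82

6d 52 1e 82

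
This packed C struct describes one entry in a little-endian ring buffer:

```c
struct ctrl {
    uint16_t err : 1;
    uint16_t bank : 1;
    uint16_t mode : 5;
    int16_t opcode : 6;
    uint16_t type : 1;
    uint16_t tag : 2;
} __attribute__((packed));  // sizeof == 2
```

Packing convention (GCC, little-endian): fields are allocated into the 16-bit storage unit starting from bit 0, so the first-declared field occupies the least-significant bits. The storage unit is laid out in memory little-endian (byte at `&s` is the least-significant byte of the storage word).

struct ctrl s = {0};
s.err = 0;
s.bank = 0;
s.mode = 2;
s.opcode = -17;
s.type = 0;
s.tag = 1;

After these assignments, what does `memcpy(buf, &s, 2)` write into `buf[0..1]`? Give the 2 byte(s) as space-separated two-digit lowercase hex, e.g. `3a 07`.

err (1b) val=0 bits=0x0 at bit 0: 0x0000
bank (1b) val=0 bits=0x0 at bit 1: 0x0000
mode (5b) val=2 bits=0x2 at bit 2: 0x0008
opcode (6b) val=-17 bits=0x2f at bit 7: 0x1788
type (1b) val=0 bits=0x0 at bit 13: 0x1788
tag (2b) val=1 bits=0x1 at bit 14: 0x5788
word = 0x5788 → little-endian bytes:
  [0]=0x88  [1]=0x57

88 57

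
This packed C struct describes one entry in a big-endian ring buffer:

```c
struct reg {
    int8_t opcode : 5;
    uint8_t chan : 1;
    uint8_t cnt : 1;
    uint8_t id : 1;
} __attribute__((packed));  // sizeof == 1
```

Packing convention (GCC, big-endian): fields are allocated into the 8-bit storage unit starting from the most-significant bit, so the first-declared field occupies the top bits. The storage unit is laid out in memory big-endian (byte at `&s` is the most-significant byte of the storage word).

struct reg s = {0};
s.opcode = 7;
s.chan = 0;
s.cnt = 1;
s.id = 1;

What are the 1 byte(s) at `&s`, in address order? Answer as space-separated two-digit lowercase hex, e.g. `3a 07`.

3b

opcode (5b) val=7 bits=0x7 at bit 3: 0x38
chan (1b) val=0 bits=0x0 at bit 2: 0x38
cnt (1b) val=1 bits=0x1 at bit 1: 0x3a
id (1b) val=1 bits=0x1 at bit 0: 0x3b
word = 0x3b → big-endian bytes:
  [0]=0x3b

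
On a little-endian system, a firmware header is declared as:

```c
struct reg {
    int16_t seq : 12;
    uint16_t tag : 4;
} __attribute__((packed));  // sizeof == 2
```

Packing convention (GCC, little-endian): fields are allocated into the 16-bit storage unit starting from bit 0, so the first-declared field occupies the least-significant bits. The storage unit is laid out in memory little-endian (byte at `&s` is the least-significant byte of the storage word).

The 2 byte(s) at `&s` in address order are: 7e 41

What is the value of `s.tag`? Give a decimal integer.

4

[0]=0x7e [1]=0x41 (little-endian) → word 0x417e
seq:12 @ bit 0 → (0x417e>>0)&0xfff = 0x17e
tag:4 @ bit 12 → (0x417e>>12)&0xf = 0x4  ←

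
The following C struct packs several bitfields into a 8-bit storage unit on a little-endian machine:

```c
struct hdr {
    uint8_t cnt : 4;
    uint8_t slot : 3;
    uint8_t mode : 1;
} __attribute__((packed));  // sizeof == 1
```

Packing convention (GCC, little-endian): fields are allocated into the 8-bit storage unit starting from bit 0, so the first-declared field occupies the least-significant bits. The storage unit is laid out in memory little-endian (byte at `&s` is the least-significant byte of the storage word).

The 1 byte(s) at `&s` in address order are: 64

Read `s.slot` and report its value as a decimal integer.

6

[0]=0x64 (little-endian) → word 0x64
cnt:4 @ bit 0 → (0x64>>0)&0xf = 0x4
slot:3 @ bit 4 → (0x64>>4)&0x7 = 0x6  ←
mode:1 @ bit 7 → (0x64>>7)&0x1 = 0x0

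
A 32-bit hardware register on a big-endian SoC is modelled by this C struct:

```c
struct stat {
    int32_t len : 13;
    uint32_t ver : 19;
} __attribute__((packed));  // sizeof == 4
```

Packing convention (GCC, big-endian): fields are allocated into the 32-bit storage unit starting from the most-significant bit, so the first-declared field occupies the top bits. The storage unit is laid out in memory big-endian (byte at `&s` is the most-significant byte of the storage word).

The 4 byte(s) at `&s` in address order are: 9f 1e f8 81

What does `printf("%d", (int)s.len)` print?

[0]=0x9f [1]=0x1e [2]=0xf8 [3]=0x81 (big-endian) → word 0x9f1ef881
len:13 @ bit 19 → (0x9f1ef881>>19)&0x1fff = 0x13e3  ←
ver:19 @ bit 0 → (0x9f1ef881>>0)&0x7ffff = 0x6f881
len signed 13b, MSB=1: 5091 - 8192 = -3101

-3101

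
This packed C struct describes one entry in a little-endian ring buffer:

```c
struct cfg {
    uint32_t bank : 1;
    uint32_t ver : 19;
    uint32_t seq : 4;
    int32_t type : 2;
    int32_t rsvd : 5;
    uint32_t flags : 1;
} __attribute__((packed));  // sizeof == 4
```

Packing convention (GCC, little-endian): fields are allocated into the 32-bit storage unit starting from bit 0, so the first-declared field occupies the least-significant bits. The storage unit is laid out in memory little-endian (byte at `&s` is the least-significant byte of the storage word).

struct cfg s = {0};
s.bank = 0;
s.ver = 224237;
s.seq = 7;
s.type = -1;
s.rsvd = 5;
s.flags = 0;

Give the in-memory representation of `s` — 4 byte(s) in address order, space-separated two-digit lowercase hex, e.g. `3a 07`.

bank (1b) val=0 bits=0x0 at bit 0: 0x00000000
ver (19b) val=224237 bits=0x36bed at bit 1: 0x0006d7da
seq (4b) val=7 bits=0x7 at bit 20: 0x0076d7da
type (2b) val=-1 bits=0x3 at bit 24: 0x0376d7da
rsvd (5b) val=5 bits=0x5 at bit 26: 0x1776d7da
flags (1b) val=0 bits=0x0 at bit 31: 0x1776d7da
word = 0x1776d7da → little-endian bytes:
  [0]=0xda  [1]=0xd7  [2]=0x76  [3]=0x17

da d7 76 17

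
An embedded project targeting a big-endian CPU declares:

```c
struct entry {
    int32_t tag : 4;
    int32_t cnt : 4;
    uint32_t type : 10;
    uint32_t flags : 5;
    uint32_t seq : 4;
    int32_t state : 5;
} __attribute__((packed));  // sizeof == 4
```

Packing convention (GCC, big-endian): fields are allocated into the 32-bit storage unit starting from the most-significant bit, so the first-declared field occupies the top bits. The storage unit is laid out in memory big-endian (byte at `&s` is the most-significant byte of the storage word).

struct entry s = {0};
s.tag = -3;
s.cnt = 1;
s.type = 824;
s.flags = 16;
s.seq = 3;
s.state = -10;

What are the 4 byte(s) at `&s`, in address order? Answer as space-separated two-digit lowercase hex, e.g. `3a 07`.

tag:4 = -3 → 0xd << 28 → word 0xd0000000
cnt:4 = 1 → 0x1 << 24 → word 0xd1000000
type:10 = 824 → 0x338 << 14 → word 0xd1ce0000
flags:5 = 16 → 0x10 << 9 → word 0xd1ce2000
seq:4 = 3 → 0x3 << 5 → word 0xd1ce2060
state:5 = -10 → 0x16 << 0 → word 0xd1ce2076
word = 0xd1ce2076 → big-endian bytes:
  [0]=0xd1  [1]=0xce  [2]=0x20  [3]=0x76

d1 ce 20 76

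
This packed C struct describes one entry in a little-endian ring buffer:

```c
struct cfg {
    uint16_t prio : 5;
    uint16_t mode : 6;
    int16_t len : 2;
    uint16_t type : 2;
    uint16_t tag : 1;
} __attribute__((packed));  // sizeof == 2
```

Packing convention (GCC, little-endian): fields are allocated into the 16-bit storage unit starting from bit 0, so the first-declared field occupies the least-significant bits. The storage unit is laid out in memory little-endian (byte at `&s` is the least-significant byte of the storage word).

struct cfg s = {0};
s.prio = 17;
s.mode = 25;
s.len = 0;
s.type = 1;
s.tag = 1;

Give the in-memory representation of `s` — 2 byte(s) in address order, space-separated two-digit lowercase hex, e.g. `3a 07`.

31 a3

prio:5 = 17 → 0x11 << 0 → word 0x0011
mode:6 = 25 → 0x19 << 5 → word 0x0331
len:2 = 0 → 0x0 << 11 → word 0x0331
type:2 = 1 → 0x1 << 13 → word 0x2331
tag:1 = 1 → 0x1 << 15 → word 0xa331
word = 0xa331 → little-endian bytes:
  [0]=0x31  [1]=0xa3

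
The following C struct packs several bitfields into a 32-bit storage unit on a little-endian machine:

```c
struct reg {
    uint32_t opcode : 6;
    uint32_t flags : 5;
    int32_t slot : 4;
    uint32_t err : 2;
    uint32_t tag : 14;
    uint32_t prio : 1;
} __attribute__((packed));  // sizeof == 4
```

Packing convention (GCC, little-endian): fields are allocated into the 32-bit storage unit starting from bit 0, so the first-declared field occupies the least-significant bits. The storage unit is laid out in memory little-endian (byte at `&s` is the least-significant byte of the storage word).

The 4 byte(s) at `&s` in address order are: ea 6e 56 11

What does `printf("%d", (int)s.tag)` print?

[0]=0xea [1]=0x6e [2]=0x56 [3]=0x11 (little-endian) → word 0x11566eea
opcode [0+:6] = (word>>0) & 0x3f = 42
flags [6+:5] = (word>>6) & 0x1f = 27
slot [11+:4] = (word>>11) & 0xf = 13
err [15+:2] = (word>>15) & 0x3 = 0
tag [17+:14] = (word>>17) & 0x3fff = 2219  ←
prio [31+:1] = (word>>31) & 0x1 = 0

2219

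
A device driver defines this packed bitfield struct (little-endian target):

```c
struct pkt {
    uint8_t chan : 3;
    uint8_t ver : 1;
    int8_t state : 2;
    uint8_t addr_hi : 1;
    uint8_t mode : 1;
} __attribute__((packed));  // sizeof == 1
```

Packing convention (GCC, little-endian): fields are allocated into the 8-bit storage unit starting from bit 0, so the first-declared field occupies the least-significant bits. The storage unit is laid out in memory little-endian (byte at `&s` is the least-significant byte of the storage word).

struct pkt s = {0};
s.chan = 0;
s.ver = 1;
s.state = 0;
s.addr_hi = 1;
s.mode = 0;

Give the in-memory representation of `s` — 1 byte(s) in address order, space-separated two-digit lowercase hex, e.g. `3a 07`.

chan (3b) val=0 bits=0x0 at bit 0: 0x00
ver (1b) val=1 bits=0x1 at bit 3: 0x08
state (2b) val=0 bits=0x0 at bit 4: 0x08
addr_hi (1b) val=1 bits=0x1 at bit 6: 0x48
mode (1b) val=0 bits=0x0 at bit 7: 0x48
word = 0x48 → little-endian bytes:
  [0]=0x48

48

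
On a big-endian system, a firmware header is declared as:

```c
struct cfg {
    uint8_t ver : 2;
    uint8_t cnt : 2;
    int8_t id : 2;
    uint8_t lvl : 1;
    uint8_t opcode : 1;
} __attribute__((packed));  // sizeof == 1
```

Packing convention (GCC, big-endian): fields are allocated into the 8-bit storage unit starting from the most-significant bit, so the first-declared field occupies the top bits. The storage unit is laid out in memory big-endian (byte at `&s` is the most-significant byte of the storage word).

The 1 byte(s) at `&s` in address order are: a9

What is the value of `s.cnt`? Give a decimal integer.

2

[0]=0xa9 (big-endian) → word 0xa9
ver:2 @ bit 6 → (0xa9>>6)&0x3 = 0x2
cnt:2 @ bit 4 → (0xa9>>4)&0x3 = 0x2  ←
id:2 @ bit 2 → (0xa9>>2)&0x3 = 0x2
lvl:1 @ bit 1 → (0xa9>>1)&0x1 = 0x0
opcode:1 @ bit 0 → (0xa9>>0)&0x1 = 0x1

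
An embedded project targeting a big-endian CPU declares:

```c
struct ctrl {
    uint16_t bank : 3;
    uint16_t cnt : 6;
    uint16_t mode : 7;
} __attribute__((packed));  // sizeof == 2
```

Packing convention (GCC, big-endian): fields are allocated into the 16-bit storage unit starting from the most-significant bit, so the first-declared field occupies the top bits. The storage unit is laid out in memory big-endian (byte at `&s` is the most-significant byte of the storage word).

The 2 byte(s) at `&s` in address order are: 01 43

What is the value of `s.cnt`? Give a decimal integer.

[0]=0x01 [1]=0x43 (big-endian) → word 0x0143
bank:3 @ bit 13 → (0x0143>>13)&0x7 = 0x0
cnt:6 @ bit 7 → (0x0143>>7)&0x3f = 0x2  ←
mode:7 @ bit 0 → (0x0143>>0)&0x7f = 0x43

2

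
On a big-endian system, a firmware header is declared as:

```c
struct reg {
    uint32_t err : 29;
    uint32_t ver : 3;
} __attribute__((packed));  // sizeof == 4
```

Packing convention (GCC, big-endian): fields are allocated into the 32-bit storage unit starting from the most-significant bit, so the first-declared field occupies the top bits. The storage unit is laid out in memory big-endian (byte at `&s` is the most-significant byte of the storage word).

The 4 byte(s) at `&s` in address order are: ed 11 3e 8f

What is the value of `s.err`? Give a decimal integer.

497166289

[0]=0xed [1]=0x11 [2]=0x3e [3]=0x8f (big-endian) → word 0xed113e8f
err:29 @ bit 3 → (0xed113e8f>>3)&0x1fffffff = 0x1da227d1  ←
ver:3 @ bit 0 → (0xed113e8f>>0)&0x7 = 0x7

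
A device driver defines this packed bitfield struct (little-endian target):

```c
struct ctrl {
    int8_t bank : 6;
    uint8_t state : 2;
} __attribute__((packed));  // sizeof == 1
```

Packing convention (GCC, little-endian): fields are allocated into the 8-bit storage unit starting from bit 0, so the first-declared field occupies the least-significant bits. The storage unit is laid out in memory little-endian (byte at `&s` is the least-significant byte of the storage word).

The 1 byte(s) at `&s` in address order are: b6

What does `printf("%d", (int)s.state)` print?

[0]=0xb6 (little-endian) → word 0xb6
bank:6 @ bit 0 → (0xb6>>0)&0x3f = 0x36
state:2 @ bit 6 → (0xb6>>6)&0x3 = 0x2  ←

2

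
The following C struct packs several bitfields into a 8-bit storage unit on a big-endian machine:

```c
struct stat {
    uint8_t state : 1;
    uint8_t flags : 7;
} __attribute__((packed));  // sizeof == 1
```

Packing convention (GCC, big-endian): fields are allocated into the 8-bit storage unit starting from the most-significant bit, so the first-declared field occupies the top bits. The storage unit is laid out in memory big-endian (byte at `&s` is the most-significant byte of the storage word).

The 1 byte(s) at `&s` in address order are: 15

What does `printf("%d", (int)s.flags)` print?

[0]=0x15 (big-endian) → word 0x15
state [7+:1] = (word>>7) & 0x1 = 0
flags [0+:7] = (word>>0) & 0x7f = 21  ←

21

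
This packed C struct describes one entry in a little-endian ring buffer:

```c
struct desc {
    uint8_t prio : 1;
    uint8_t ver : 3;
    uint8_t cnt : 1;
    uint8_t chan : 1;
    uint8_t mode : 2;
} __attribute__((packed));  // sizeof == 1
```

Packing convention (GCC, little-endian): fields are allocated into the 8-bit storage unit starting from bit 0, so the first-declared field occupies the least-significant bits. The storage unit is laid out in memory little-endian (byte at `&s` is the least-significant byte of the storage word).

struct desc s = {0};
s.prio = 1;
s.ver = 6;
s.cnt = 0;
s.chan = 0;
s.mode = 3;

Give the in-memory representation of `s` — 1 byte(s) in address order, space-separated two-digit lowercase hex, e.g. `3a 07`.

cd

[0+:1] prio=1 & 0x1 = 0x1; word=0x01
[1+:3] ver=6 & 0x7 = 0x6; word=0x0d
[4+:1] cnt=0 & 0x1 = 0x0; word=0x0d
[5+:1] chan=0 & 0x1 = 0x0; word=0x0d
[6+:2] mode=3 & 0x3 = 0x3; word=0xcd
word = 0xcd → little-endian bytes:
  [0]=0xcd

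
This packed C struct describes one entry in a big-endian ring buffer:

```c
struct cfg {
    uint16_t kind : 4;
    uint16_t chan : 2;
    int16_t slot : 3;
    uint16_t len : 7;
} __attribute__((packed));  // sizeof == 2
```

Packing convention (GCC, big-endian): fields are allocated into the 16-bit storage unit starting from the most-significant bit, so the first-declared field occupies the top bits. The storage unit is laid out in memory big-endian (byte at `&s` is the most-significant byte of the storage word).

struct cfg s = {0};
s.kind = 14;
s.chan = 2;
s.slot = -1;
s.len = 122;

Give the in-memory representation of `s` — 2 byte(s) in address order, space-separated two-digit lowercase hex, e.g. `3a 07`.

eb fa

[12+:4] kind=14 & 0xf = 0xe; word=0xe000
[10+:2] chan=2 & 0x3 = 0x2; word=0xe800
[7+:3] slot=-1 & 0x7 = 0x7; word=0xeb80
[0+:7] len=122 & 0x7f = 0x7a; word=0xebfa
word = 0xebfa → big-endian bytes:
  [0]=0xeb  [1]=0xfa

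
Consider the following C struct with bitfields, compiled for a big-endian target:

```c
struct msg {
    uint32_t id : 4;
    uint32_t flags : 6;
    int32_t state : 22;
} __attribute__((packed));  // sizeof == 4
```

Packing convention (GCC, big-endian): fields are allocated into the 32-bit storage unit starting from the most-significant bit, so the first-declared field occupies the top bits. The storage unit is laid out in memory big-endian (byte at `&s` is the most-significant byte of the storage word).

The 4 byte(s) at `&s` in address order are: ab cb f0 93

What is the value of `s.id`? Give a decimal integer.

[0]=0xab [1]=0xcb [2]=0xf0 [3]=0x93 (big-endian) → word 0xabcbf093
id:4 @ bit 28 → (0xabcbf093>>28)&0xf = 0xa  ←
flags:6 @ bit 22 → (0xabcbf093>>22)&0x3f = 0x2f
state:22 @ bit 0 → (0xabcbf093>>0)&0x3fffff = 0xbf093

10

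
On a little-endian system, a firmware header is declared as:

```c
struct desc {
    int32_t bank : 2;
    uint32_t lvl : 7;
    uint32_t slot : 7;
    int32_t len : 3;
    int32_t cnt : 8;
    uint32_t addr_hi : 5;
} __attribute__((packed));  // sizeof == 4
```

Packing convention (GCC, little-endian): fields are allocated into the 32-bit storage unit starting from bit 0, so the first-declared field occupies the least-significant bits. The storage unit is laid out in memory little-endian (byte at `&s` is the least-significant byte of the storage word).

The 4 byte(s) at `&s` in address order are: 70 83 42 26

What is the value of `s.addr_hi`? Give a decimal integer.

[0]=0x70 [1]=0x83 [2]=0x42 [3]=0x26 (little-endian) → word 0x26428370
bank:2 @ bit 0 → (0x26428370>>0)&0x3 = 0x0
lvl:7 @ bit 2 → (0x26428370>>2)&0x7f = 0x5c
slot:7 @ bit 9 → (0x26428370>>9)&0x7f = 0x41
len:3 @ bit 16 → (0x26428370>>16)&0x7 = 0x2
cnt:8 @ bit 19 → (0x26428370>>19)&0xff = 0xc8
addr_hi:5 @ bit 27 → (0x26428370>>27)&0x1f = 0x4  ←

4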